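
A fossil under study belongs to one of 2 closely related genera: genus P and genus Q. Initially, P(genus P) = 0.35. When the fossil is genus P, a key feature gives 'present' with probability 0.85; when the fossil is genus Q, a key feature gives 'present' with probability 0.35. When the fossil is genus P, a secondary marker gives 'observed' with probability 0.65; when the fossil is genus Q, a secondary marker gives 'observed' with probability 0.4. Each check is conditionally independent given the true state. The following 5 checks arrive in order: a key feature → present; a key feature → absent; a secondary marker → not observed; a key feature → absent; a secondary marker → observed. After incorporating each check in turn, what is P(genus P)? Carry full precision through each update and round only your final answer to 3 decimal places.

After a key feature='present': P(genus P) = 0.85·0.3500 / (0.85·0.3500 + 0.35·0.6500) ≈ 0.5667
After a key feature='absent': P(genus P) = 0.15·0.5667 / (0.15·0.5667 + 0.65·0.4333) ≈ 0.2318
After a secondary marker='not observed': P(genus P) = 0.35·0.2318 / (0.35·0.2318 + 0.6·0.7682) ≈ 0.1497
After a key feature='absent': P(genus P) = 0.15·0.1497 / (0.15·0.1497 + 0.65·0.8503) ≈ 0.0390
After a secondary marker='observed': P(genus P) = 0.65·0.0390 / (0.65·0.0390 + 0.4·0.9610) ≈ 0.0619

0.062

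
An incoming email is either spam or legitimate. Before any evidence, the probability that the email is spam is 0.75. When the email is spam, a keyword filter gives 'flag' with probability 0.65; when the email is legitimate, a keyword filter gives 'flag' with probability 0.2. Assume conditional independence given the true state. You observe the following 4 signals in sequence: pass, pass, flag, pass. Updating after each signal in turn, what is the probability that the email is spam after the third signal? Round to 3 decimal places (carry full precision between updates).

Each posterior becomes the prior for the next update.
After 'pass': P(spam) = 0.35·0.7500 / (0.35·0.7500 + 0.8·0.2500) ≈ 0.5676
After 'pass': P(spam) = 0.35·0.5676 / (0.35·0.5676 + 0.8·0.4324) ≈ 0.3648
After 'flag': P(spam) = 0.65·0.3648 / (0.65·0.3648 + 0.2·0.6352) ≈ 0.6511

0.651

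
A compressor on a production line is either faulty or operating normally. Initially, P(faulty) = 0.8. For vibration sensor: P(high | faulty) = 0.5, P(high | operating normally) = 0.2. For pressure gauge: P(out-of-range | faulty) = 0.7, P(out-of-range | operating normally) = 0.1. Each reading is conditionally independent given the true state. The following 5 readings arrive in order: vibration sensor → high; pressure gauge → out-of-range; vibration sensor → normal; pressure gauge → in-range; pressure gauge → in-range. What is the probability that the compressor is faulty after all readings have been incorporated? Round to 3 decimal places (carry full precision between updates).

After vibration sensor='high': P(faulty) = 0.5·0.8000 / (0.5·0.8000 + 0.2·0.2000) ≈ 0.9091
After pressure gauge='out-of-range': P(faulty) = 0.7·0.9091 / (0.7·0.9091 + 0.1·0.0909) ≈ 0.9859
After vibration sensor='normal': P(faulty) = 0.5·0.9859 / (0.5·0.9859 + 0.8·0.0141) ≈ 0.9777
After pressure gauge='in-range': P(faulty) = 0.3·0.9777 / (0.3·0.9777 + 0.9·0.0223) ≈ 0.9358
After pressure gauge='in-range': P(faulty) = 0.3·0.9358 / (0.3·0.9358 + 0.9·0.0642) ≈ 0.8294

0.829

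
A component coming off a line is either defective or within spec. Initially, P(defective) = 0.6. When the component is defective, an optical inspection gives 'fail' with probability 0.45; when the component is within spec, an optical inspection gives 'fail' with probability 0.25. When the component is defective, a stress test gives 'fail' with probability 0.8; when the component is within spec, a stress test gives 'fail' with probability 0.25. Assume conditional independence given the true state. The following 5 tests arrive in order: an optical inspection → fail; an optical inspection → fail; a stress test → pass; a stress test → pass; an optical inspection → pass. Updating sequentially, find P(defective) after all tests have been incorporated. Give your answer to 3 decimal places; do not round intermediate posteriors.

After an optical inspection='fail': P(defective) = 0.45·0.6000 / (0.45·0.6000 + 0.25·0.4000) ≈ 0.7297
After an optical inspection='fail': P(defective) = 0.45·0.7297 / (0.45·0.7297 + 0.25·0.2703) ≈ 0.8294
After a stress test='pass': P(defective) = 0.2·0.8294 / (0.2·0.8294 + 0.75·0.1706) ≈ 0.5645
After a stress test='pass': P(defective) = 0.2·0.5645 / (0.2·0.5645 + 0.75·0.4355) ≈ 0.2568
After an optical inspection='pass': P(defective) = 0.55·0.2568 / (0.55·0.2568 + 0.75·0.7432) ≈ 0.2022

0.202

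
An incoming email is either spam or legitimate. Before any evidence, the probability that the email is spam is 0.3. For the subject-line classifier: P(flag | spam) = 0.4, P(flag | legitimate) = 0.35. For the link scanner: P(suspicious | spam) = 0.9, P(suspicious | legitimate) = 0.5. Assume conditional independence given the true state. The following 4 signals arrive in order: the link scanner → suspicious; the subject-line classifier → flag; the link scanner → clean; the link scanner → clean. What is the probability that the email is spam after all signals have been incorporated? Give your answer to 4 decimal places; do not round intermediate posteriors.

0.0341

After the link scanner='suspicious': P(spam) = 0.9·0.3000 / (0.9·0.3000 + 0.5·0.7000) ≈ 0.4355
After the subject-line classifier='flag': P(spam) = 0.4·0.4355 / (0.4·0.4355 + 0.35·0.5645) ≈ 0.4685
After the link scanner='clean': P(spam) = 0.1·0.4685 / (0.1·0.4685 + 0.5·0.5315) ≈ 0.1499
After the link scanner='clean': P(spam) = 0.1·0.1499 / (0.1·0.1499 + 0.5·0.8501) ≈ 0.0341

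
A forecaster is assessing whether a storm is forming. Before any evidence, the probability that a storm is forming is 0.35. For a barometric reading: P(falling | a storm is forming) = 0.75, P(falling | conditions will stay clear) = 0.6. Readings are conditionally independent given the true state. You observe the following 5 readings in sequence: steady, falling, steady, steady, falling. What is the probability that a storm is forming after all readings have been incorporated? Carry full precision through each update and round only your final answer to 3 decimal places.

0.170

Each posterior becomes the prior for the next update.
After 'steady': P(storm) = 0.25·0.3500 / (0.25·0.3500 + 0.4·0.6500) ≈ 0.2518
After 'falling': P(storm) = 0.75·0.2518 / (0.75·0.2518 + 0.6·0.7482) ≈ 0.2961
After 'steady': P(storm) = 0.25·0.2961 / (0.25·0.2961 + 0.4·0.7039) ≈ 0.2082
After 'steady': P(storm) = 0.25·0.2082 / (0.25·0.2082 + 0.4·0.7918) ≈ 0.1411
After 'falling': P(storm) = 0.75·0.1411 / (0.75·0.1411 + 0.6·0.8589) ≈ 0.1704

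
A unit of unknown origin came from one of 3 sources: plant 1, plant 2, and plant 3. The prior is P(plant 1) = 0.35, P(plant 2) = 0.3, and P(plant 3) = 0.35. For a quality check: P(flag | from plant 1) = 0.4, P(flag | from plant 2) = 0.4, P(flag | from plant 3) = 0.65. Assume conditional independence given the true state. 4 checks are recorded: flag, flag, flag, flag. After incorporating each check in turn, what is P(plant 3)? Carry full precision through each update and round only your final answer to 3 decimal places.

0.790

Each posterior becomes the prior for the next update.
After 'flag': normaliser = 0.4·0.3500 + 0.4·0.3000 + 0.65·0.3500; P(plant 1) ≈ 0.2872, P(plant 2) ≈ 0.2462, P(plant 3) ≈ 0.4667
After 'flag': normaliser = 0.4·0.2872 + 0.4·0.2462 + 0.65·0.4667; P(plant 1) ≈ 0.2223, P(plant 2) ≈ 0.1906, P(plant 3) ≈ 0.5871
After 'flag': normaliser = 0.4·0.2223 + 0.4·0.1906 + 0.65·0.5871; P(plant 1) ≈ 0.1627, P(plant 2) ≈ 0.1394, P(plant 3) ≈ 0.6979
After 'flag': normaliser = 0.4·0.1627 + 0.4·0.1394 + 0.65·0.6979; P(plant 1) ≈ 0.1132, P(plant 2) ≈ 0.0971, P(plant 3) ≈ 0.7897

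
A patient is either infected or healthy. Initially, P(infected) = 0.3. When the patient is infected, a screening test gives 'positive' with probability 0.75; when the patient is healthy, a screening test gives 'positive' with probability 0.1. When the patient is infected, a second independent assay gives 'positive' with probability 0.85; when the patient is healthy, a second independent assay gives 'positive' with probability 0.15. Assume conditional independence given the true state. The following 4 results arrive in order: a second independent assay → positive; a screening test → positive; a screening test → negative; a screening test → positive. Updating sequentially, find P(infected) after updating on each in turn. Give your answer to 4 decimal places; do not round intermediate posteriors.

0.9743

After a second independent assay='positive': P(infected) = 0.85·0.3000 / (0.85·0.3000 + 0.15·0.7000) ≈ 0.7083
After a screening test='positive': P(infected) = 0.75·0.7083 / (0.75·0.7083 + 0.1·0.2917) ≈ 0.9480
After a screening test='negative': P(infected) = 0.25·0.9480 / (0.25·0.9480 + 0.9·0.0520) ≈ 0.8350
After a screening test='positive': P(infected) = 0.75·0.8350 / (0.75·0.8350 + 0.1·0.1650) ≈ 0.9743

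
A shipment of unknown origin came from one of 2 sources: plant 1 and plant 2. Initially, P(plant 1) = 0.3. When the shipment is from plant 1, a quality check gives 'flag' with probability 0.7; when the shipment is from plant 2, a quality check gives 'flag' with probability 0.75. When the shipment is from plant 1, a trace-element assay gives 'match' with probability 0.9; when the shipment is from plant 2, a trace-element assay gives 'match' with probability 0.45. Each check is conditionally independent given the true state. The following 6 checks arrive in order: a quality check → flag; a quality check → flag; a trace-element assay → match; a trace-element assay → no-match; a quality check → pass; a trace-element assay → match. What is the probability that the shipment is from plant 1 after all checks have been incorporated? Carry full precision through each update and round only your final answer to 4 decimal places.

0.2457

After a quality check='flag': P(plant 1) = 0.7·0.3000 / (0.7·0.3000 + 0.75·0.7000) ≈ 0.2857
After a quality check='flag': P(plant 1) = 0.7·0.2857 / (0.7·0.2857 + 0.75·0.7143) ≈ 0.2718
After a trace-element assay='match': P(plant 1) = 0.9·0.2718 / (0.9·0.2718 + 0.45·0.7282) ≈ 0.4275
After a trace-element assay='no-match': P(plant 1) = 0.1·0.4275 / (0.1·0.4275 + 0.55·0.5725) ≈ 0.1195
After a quality check='pass': P(plant 1) = 0.3·0.1195 / (0.3·0.1195 + 0.25·0.8805) ≈ 0.1401
After a trace-element assay='match': P(plant 1) = 0.9·0.1401 / (0.9·0.1401 + 0.45·0.8599) ≈ 0.2457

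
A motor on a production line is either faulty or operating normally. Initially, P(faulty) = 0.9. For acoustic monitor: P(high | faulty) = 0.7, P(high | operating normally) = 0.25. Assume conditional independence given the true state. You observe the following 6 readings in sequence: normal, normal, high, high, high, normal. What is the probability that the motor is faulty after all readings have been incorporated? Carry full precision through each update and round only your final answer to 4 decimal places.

After 'normal': P(faulty) = 0.3·0.9000 / (0.3·0.9000 + 0.75·0.1000) ≈ 0.7826
After 'normal': P(faulty) = 0.3·0.7826 / (0.3·0.7826 + 0.75·0.2174) ≈ 0.5902
After 'high': P(faulty) = 0.7·0.5902 / (0.7·0.5902 + 0.25·0.4098) ≈ 0.8013
After 'high': P(faulty) = 0.7·0.8013 / (0.7·0.8013 + 0.25·0.1987) ≈ 0.9186
After 'high': P(faulty) = 0.7·0.9186 / (0.7·0.9186 + 0.25·0.0814) ≈ 0.9693
After 'normal': P(faulty) = 0.3·0.9693 / (0.3·0.9693 + 0.75·0.0307) ≈ 0.9267

0.9267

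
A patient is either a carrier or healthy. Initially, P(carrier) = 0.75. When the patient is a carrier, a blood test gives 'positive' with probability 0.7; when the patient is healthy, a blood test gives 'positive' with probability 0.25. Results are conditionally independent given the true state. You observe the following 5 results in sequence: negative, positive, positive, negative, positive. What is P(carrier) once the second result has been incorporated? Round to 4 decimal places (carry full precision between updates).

0.7706

Each posterior becomes the prior for the next update.
After 'negative': P(carrier) = 0.3·0.7500 / (0.3·0.7500 + 0.75·0.2500) ≈ 0.5455
After 'positive': P(carrier) = 0.7·0.5455 / (0.7·0.5455 + 0.25·0.4545) ≈ 0.7706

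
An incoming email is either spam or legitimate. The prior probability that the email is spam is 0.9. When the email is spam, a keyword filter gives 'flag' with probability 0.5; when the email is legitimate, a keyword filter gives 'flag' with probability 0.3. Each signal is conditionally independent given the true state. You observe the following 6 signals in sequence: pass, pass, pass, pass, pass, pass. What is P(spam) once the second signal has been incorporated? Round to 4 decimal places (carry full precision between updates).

0.8212

After 'pass': P(spam) = 0.5·0.9000 / (0.5·0.9000 + 0.7·0.1000) ≈ 0.8654
After 'pass': P(spam) = 0.5·0.8654 / (0.5·0.8654 + 0.7·0.1346) ≈ 0.8212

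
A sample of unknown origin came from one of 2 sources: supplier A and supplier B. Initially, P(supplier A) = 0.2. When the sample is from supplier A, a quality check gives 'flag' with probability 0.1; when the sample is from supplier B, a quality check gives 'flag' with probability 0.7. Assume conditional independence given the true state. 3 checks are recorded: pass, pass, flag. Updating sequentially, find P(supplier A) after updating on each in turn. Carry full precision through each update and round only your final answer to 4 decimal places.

Apply Bayes' rule sequentially, carrying P(supplier A) forward.
After 'pass': P(supplier A) = 0.9·0.2000 / (0.9·0.2000 + 0.3·0.8000) ≈ 0.4286
After 'pass': P(supplier A) = 0.9·0.4286 / (0.9·0.4286 + 0.3·0.5714) ≈ 0.6923
After 'flag': P(supplier A) = 0.1·0.6923 / (0.1·0.6923 + 0.7·0.3077) ≈ 0.2432

0.2432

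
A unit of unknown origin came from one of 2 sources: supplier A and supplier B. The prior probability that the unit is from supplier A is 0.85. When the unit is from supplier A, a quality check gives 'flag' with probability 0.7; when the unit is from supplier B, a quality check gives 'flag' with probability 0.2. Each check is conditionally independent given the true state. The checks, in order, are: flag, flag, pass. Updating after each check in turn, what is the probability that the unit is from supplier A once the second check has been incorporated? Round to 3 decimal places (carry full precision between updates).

0.986

After 'flag': P(supplier A) = 0.7·0.8500 / (0.7·0.8500 + 0.2·0.1500) ≈ 0.9520
After 'flag': P(supplier A) = 0.7·0.9520 / (0.7·0.9520 + 0.2·0.0480) ≈ 0.9858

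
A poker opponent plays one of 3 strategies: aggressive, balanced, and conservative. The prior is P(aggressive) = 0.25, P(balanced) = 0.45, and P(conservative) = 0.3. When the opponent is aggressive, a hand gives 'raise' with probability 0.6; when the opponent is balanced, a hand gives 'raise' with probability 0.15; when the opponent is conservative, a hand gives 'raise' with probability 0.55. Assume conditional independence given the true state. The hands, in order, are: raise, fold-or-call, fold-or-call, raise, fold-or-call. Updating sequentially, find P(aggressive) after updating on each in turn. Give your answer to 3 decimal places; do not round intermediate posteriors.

After 'raise': normaliser = 0.6·0.2500 + 0.15·0.4500 + 0.55·0.3000; P(aggressive) ≈ 0.3922, P(balanced) ≈ 0.1765, P(conservative) ≈ 0.4314
After 'fold-or-call': normaliser = 0.4·0.3922 + 0.85·0.1765 + 0.45·0.4314; P(aggressive) ≈ 0.3131, P(balanced) ≈ 0.2994, P(conservative) ≈ 0.3875
After 'fold-or-call': normaliser = 0.4·0.3131 + 0.85·0.2994 + 0.45·0.3875; P(aggressive) ≈ 0.2260, P(balanced) ≈ 0.4593, P(conservative) ≈ 0.3147
After 'raise': normaliser = 0.6·0.2260 + 0.15·0.4593 + 0.55·0.3147; P(aggressive) ≈ 0.3592, P(balanced) ≈ 0.1825, P(conservative) ≈ 0.4584
After 'fold-or-call': normaliser = 0.4·0.3592 + 0.85·0.1825 + 0.45·0.4584; P(aggressive) ≈ 0.2845, P(balanced) ≈ 0.3071, P(conservative) ≈ 0.4084

0.284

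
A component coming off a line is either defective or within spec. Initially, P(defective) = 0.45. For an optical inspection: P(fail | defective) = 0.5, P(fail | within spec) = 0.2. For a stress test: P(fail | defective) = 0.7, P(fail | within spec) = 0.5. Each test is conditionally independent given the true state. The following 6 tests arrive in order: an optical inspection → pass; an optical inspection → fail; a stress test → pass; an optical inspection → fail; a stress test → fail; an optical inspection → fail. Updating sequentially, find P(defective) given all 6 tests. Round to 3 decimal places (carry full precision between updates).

After an optical inspection='pass': P(defective) = 0.5·0.4500 / (0.5·0.4500 + 0.8·0.5500) ≈ 0.3383
After an optical inspection='fail': P(defective) = 0.5·0.3383 / (0.5·0.3383 + 0.2·0.6617) ≈ 0.5611
After a stress test='pass': P(defective) = 0.3·0.5611 / (0.3·0.5611 + 0.5·0.4389) ≈ 0.4341
After an optical inspection='fail': P(defective) = 0.5·0.4341 / (0.5·0.4341 + 0.2·0.5659) ≈ 0.6573
After a stress test='fail': P(defective) = 0.7·0.6573 / (0.7·0.6573 + 0.5·0.3427) ≈ 0.7286
After an optical inspection='fail': P(defective) = 0.5·0.7286 / (0.5·0.7286 + 0.2·0.2714) ≈ 0.8703

0.870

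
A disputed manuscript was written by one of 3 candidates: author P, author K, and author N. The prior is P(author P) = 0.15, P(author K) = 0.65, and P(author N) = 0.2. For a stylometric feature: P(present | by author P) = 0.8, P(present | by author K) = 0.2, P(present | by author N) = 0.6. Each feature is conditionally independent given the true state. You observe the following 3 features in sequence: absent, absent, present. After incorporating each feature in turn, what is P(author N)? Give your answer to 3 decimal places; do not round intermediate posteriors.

0.179

After 'absent': normaliser = 0.2·0.1500 + 0.8·0.6500 + 0.4·0.2000; P(author P) ≈ 0.0476, P(author K) ≈ 0.8254, P(author N) ≈ 0.1270
After 'absent': normaliser = 0.2·0.0476 + 0.8·0.8254 + 0.4·0.1270; P(author P) ≈ 0.0132, P(author K) ≈ 0.9163, P(author N) ≈ 0.0705
After 'present': normaliser = 0.8·0.0132 + 0.2·0.9163 + 0.6·0.0705; P(author P) ≈ 0.0448, P(author K) ≈ 0.7761, P(author N) ≈ 0.1791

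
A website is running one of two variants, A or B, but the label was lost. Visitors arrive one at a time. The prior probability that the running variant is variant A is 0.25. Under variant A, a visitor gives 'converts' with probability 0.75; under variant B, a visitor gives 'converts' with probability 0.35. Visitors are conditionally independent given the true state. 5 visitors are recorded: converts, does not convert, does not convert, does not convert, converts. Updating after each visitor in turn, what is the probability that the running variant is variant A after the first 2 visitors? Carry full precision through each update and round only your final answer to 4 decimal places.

0.2155

After 'converts': P(A) = 0.75·0.2500 / (0.75·0.2500 + 0.35·0.7500) ≈ 0.4167
After 'does not convert': P(A) = 0.25·0.4167 / (0.25·0.4167 + 0.65·0.5833) ≈ 0.2155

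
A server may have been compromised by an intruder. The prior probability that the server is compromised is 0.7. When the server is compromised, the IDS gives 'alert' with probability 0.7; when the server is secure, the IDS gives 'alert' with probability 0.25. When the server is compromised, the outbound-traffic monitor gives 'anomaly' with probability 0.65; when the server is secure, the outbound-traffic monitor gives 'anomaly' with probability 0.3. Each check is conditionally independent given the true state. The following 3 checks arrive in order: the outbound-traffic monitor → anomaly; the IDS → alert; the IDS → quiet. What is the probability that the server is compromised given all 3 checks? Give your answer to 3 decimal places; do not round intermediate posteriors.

Apply Bayes' rule sequentially, carrying P(compromised) forward.
After the outbound-traffic monitor='anomaly': P(compromised) = 0.65·0.7000 / (0.65·0.7000 + 0.3·0.3000) ≈ 0.8349
After the IDS='alert': P(compromised) = 0.7·0.8349 / (0.7·0.8349 + 0.25·0.1651) ≈ 0.9340
After the IDS='quiet': P(compromised) = 0.3·0.9340 / (0.3·0.9340 + 0.75·0.0660) ≈ 0.8499

0.850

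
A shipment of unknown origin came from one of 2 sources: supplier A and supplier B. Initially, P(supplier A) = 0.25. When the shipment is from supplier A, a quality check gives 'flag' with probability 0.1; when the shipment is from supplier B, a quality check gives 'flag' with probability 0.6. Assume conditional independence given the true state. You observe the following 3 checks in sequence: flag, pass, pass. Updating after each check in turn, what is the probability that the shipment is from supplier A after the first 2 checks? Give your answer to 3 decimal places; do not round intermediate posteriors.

0.111

After 'flag': P(supplier A) = 0.1·0.2500 / (0.1·0.2500 + 0.6·0.7500) ≈ 0.0526
After 'pass': P(supplier A) = 0.9·0.0526 / (0.9·0.0526 + 0.4·0.9474) ≈ 0.1111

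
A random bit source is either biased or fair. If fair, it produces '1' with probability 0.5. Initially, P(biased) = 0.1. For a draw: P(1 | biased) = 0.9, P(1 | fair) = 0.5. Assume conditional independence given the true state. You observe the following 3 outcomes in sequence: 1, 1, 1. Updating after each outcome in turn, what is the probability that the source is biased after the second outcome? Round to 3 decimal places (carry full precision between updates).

0.265

Apply Bayes' rule sequentially, carrying P(biased) forward.
After '1': P(biased) = 0.9·0.1000 / (0.9·0.1000 + 0.5·0.9000) ≈ 0.1667
After '1': P(biased) = 0.9·0.1667 / (0.9·0.1667 + 0.5·0.8333) ≈ 0.2647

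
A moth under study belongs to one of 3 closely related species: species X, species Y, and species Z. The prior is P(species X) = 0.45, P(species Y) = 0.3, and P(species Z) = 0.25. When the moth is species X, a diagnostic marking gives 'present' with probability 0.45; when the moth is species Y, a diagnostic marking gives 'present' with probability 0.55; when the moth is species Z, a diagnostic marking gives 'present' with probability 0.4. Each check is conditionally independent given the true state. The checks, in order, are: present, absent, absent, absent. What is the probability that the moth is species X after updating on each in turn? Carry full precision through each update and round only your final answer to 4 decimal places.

0.4791

After 'present': normaliser = 0.45·0.4500 + 0.55·0.3000 + 0.4·0.2500; P(species X) ≈ 0.4332, P(species Y) ≈ 0.3529, P(species Z) ≈ 0.2139
After 'absent': normaliser = 0.55·0.4332 + 0.45·0.3529 + 0.6·0.2139; P(species X) ≈ 0.4534, P(species Y) ≈ 0.3023, P(species Z) ≈ 0.2443
After 'absent': normaliser = 0.55·0.4534 + 0.45·0.3023 + 0.6·0.2443; P(species X) ≈ 0.4688, P(species Y) ≈ 0.2557, P(species Z) ≈ 0.2755
After 'absent': normaliser = 0.55·0.4688 + 0.45·0.2557 + 0.6·0.2755; P(species X) ≈ 0.4791, P(species Y) ≈ 0.2138, P(species Z) ≈ 0.3071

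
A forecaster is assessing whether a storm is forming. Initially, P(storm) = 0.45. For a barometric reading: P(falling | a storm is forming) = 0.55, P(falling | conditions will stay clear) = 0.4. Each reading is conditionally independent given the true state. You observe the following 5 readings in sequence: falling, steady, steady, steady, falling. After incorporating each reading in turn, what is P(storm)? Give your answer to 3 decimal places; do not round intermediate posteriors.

0.395

After 'falling': P(storm) = 0.55·0.4500 / (0.55·0.4500 + 0.4·0.5500) ≈ 0.5294
After 'steady': P(storm) = 0.45·0.5294 / (0.45·0.5294 + 0.6·0.4706) ≈ 0.4576
After 'steady': P(storm) = 0.45·0.4576 / (0.45·0.4576 + 0.6·0.5424) ≈ 0.3876
After 'steady': P(storm) = 0.45·0.3876 / (0.45·0.3876 + 0.6·0.6124) ≈ 0.3219
After 'falling': P(storm) = 0.55·0.3219 / (0.55·0.3219 + 0.4·0.6781) ≈ 0.3949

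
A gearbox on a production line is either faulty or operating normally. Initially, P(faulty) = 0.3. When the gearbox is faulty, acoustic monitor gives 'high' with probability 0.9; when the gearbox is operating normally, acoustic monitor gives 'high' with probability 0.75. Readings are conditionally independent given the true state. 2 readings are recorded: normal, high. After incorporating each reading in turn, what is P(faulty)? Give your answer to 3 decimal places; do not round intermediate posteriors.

After 'normal': P(faulty) = 0.1·0.3000 / (0.1·0.3000 + 0.25·0.7000) ≈ 0.1463
After 'high': P(faulty) = 0.9·0.1463 / (0.9·0.1463 + 0.75·0.8537) ≈ 0.1706

0.171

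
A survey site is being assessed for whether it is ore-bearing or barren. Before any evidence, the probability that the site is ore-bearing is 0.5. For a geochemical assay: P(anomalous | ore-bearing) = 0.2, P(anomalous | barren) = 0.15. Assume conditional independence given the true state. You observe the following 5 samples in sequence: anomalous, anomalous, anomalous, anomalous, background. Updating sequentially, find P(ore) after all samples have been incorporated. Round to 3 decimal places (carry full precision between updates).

After 'anomalous': P(ore) = 0.2·0.5000 / (0.2·0.5000 + 0.15·0.5000) ≈ 0.5714
After 'anomalous': P(ore) = 0.2·0.5714 / (0.2·0.5714 + 0.15·0.4286) ≈ 0.6400
After 'anomalous': P(ore) = 0.2·0.6400 / (0.2·0.6400 + 0.15·0.3600) ≈ 0.7033
After 'anomalous': P(ore) = 0.2·0.7033 / (0.2·0.7033 + 0.15·0.2967) ≈ 0.7596
After 'background': P(ore) = 0.8·0.7596 / (0.8·0.7596 + 0.85·0.2404) ≈ 0.7484

0.748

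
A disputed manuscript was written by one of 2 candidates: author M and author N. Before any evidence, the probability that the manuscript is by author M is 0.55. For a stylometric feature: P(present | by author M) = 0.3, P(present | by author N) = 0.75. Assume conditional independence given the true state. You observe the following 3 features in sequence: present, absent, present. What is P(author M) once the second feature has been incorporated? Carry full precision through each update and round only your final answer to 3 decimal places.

After 'present': P(author M) = 0.3·0.5500 / (0.3·0.5500 + 0.75·0.4500) ≈ 0.3284
After 'absent': P(author M) = 0.7·0.3284 / (0.7·0.3284 + 0.25·0.6716) ≈ 0.5779

0.578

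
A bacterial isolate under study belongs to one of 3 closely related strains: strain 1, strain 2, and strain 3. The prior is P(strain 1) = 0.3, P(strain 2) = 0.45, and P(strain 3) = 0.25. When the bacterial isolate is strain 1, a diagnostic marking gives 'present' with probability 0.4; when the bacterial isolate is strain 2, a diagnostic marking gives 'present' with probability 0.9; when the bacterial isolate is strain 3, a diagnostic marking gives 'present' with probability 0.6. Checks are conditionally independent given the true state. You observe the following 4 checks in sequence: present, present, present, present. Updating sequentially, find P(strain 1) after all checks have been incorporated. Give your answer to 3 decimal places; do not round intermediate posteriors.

0.023

Apply Bayes' rule sequentially, carrying P(strain 1) forward.
After 'present': normaliser = 0.4·0.3000 + 0.9·0.4500 + 0.6·0.2500; P(strain 1) ≈ 0.1778, P(strain 2) ≈ 0.6000, P(strain 3) ≈ 0.2222
After 'present': normaliser = 0.4·0.1778 + 0.9·0.6000 + 0.6·0.2222; P(strain 1) ≈ 0.0955, P(strain 2) ≈ 0.7254, P(strain 3) ≈ 0.1791
After 'present': normaliser = 0.4·0.0955 + 0.9·0.7254 + 0.6·0.1791; P(strain 1) ≈ 0.0479, P(strain 2) ≈ 0.8176, P(strain 3) ≈ 0.1346
After 'present': normaliser = 0.4·0.0479 + 0.9·0.8176 + 0.6·0.1346; P(strain 1) ≈ 0.0229, P(strain 2) ≈ 0.8805, P(strain 3) ≈ 0.0966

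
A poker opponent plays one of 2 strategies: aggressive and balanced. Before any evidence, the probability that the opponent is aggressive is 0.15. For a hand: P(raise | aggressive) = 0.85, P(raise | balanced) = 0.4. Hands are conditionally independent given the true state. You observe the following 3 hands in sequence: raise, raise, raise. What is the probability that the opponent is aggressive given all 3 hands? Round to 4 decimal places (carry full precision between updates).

After 'raise': P(aggressive) = 0.85·0.1500 / (0.85·0.1500 + 0.4·0.8500) ≈ 0.2727
After 'raise': P(aggressive) = 0.85·0.2727 / (0.85·0.2727 + 0.4·0.7273) ≈ 0.4435
After 'raise': P(aggressive) = 0.85·0.4435 / (0.85·0.4435 + 0.4·0.5565) ≈ 0.6287

0.6287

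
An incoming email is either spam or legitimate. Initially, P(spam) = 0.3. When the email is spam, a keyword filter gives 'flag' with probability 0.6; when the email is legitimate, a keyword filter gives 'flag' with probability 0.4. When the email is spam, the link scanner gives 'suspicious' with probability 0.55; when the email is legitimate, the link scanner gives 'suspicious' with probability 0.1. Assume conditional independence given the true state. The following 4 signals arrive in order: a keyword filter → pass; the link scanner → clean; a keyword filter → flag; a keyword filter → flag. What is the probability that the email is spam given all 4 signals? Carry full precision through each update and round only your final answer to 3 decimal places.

Apply Bayes' rule sequentially, carrying P(spam) forward.
After a keyword filter='pass': P(spam) = 0.4·0.3000 / (0.4·0.3000 + 0.6·0.7000) ≈ 0.2222
After the link scanner='clean': P(spam) = 0.45·0.2222 / (0.45·0.2222 + 0.9·0.7778) ≈ 0.1250
After a keyword filter='flag': P(spam) = 0.6·0.1250 / (0.6·0.1250 + 0.4·0.8750) ≈ 0.1765
After a keyword filter='flag': P(spam) = 0.6·0.1765 / (0.6·0.1765 + 0.4·0.8235) ≈ 0.2432

0.243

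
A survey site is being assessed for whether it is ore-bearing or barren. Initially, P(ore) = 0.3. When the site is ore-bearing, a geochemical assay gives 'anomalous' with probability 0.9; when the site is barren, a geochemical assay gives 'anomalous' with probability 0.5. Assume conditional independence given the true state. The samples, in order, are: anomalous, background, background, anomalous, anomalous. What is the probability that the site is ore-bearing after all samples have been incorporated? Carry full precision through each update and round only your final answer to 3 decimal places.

0.091

After 'anomalous': P(ore) = 0.9·0.3000 / (0.9·0.3000 + 0.5·0.7000) ≈ 0.4355
After 'background': P(ore) = 0.1·0.4355 / (0.1·0.4355 + 0.5·0.5645) ≈ 0.1337
After 'background': P(ore) = 0.1·0.1337 / (0.1·0.1337 + 0.5·0.8663) ≈ 0.0299
After 'anomalous': P(ore) = 0.9·0.0299 / (0.9·0.0299 + 0.5·0.9701) ≈ 0.0526
After 'anomalous': P(ore) = 0.9·0.0526 / (0.9·0.0526 + 0.5·0.9474) ≈ 0.0909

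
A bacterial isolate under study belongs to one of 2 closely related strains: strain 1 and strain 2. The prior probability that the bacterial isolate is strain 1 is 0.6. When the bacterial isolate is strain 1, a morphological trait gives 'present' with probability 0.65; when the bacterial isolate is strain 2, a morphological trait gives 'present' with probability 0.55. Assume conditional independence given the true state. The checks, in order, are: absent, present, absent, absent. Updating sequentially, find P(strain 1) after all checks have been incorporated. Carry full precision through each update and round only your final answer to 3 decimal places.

After 'absent': P(strain 1) = 0.35·0.6000 / (0.35·0.6000 + 0.45·0.4000) ≈ 0.5385
After 'present': P(strain 1) = 0.65·0.5385 / (0.65·0.5385 + 0.55·0.4615) ≈ 0.5796
After 'absent': P(strain 1) = 0.35·0.5796 / (0.35·0.5796 + 0.45·0.4204) ≈ 0.5175
After 'absent': P(strain 1) = 0.35·0.5175 / (0.35·0.5175 + 0.45·0.4825) ≈ 0.4548

0.455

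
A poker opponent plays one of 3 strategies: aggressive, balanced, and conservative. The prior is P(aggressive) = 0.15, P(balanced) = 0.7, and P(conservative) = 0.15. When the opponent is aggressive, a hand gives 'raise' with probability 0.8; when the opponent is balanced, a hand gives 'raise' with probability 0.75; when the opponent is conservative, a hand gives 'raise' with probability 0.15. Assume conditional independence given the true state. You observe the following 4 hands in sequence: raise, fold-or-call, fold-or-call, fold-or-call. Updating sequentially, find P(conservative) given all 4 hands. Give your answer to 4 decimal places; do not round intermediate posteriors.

0.6013

After 'raise': normaliser = 0.8·0.1500 + 0.75·0.7000 + 0.15·0.1500; P(aggressive) ≈ 0.1798, P(balanced) ≈ 0.7865, P(conservative) ≈ 0.0337
After 'fold-or-call': normaliser = 0.2·0.1798 + 0.25·0.7865 + 0.85·0.0337; P(aggressive) ≈ 0.1376, P(balanced) ≈ 0.7527, P(conservative) ≈ 0.1097
After 'fold-or-call': normaliser = 0.2·0.1376 + 0.25·0.7527 + 0.85·0.1097; P(aggressive) ≈ 0.0891, P(balanced) ≈ 0.6091, P(conservative) ≈ 0.3018
After 'fold-or-call': normaliser = 0.2·0.0891 + 0.25·0.6091 + 0.85·0.3018; P(aggressive) ≈ 0.0418, P(balanced) ≈ 0.3570, P(conservative) ≈ 0.6013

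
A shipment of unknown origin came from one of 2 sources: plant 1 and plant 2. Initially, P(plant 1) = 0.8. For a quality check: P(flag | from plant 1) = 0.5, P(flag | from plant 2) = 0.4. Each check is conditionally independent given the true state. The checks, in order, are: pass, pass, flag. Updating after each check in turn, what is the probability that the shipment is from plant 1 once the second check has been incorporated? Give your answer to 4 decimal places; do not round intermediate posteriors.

After 'pass': P(plant 1) = 0.5·0.8000 / (0.5·0.8000 + 0.6·0.2000) ≈ 0.7692
After 'pass': P(plant 1) = 0.5·0.7692 / (0.5·0.7692 + 0.6·0.2308) ≈ 0.7353

0.7353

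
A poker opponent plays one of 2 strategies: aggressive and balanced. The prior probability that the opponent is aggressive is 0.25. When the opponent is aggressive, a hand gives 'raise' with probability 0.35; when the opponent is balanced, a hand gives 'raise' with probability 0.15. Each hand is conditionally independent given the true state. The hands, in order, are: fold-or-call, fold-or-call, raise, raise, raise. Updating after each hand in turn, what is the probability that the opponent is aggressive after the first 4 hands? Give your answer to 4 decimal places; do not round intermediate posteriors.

Each posterior becomes the prior for the next update.
After 'fold-or-call': P(aggressive) = 0.65·0.2500 / (0.65·0.2500 + 0.85·0.7500) ≈ 0.2031
After 'fold-or-call': P(aggressive) = 0.65·0.2031 / (0.65·0.2031 + 0.85·0.7969) ≈ 0.1631
After 'raise': P(aggressive) = 0.35·0.1631 / (0.35·0.1631 + 0.15·0.8369) ≈ 0.3126
After 'raise': P(aggressive) = 0.35·0.3126 / (0.35·0.3126 + 0.15·0.6874) ≈ 0.5149

0.5149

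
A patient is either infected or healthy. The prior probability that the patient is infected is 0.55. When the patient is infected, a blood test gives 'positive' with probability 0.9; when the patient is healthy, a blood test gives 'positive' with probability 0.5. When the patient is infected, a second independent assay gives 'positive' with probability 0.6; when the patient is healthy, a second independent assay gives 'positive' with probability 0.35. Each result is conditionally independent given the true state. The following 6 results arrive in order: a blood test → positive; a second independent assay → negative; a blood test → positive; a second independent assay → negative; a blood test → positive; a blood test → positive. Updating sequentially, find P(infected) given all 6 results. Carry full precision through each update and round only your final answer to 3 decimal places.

0.829

After a blood test='positive': P(infected) = 0.9·0.5500 / (0.9·0.5500 + 0.5·0.4500) ≈ 0.6875
After a second independent assay='negative': P(infected) = 0.4·0.6875 / (0.4·0.6875 + 0.65·0.3125) ≈ 0.5752
After a blood test='positive': P(infected) = 0.9·0.5752 / (0.9·0.5752 + 0.5·0.4248) ≈ 0.7090
After a second independent assay='negative': P(infected) = 0.4·0.7090 / (0.4·0.7090 + 0.65·0.2910) ≈ 0.5999
After a blood test='positive': P(infected) = 0.9·0.5999 / (0.9·0.5999 + 0.5·0.4001) ≈ 0.7297
After a blood test='positive': P(infected) = 0.9·0.7297 / (0.9·0.7297 + 0.5·0.2703) ≈ 0.8293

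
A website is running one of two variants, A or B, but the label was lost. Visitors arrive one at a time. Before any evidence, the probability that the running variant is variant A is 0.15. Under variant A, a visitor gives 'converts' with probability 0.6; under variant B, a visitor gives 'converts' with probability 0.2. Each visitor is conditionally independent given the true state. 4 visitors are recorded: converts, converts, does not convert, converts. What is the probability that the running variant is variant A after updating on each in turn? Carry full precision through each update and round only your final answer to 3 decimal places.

After 'converts': P(A) = 0.6·0.1500 / (0.6·0.1500 + 0.2·0.8500) ≈ 0.3462
After 'converts': P(A) = 0.6·0.3462 / (0.6·0.3462 + 0.2·0.6538) ≈ 0.6136
After 'does not convert': P(A) = 0.4·0.6136 / (0.4·0.6136 + 0.8·0.3864) ≈ 0.4426
After 'converts': P(A) = 0.6·0.4426 / (0.6·0.4426 + 0.2·0.5574) ≈ 0.7043

0.704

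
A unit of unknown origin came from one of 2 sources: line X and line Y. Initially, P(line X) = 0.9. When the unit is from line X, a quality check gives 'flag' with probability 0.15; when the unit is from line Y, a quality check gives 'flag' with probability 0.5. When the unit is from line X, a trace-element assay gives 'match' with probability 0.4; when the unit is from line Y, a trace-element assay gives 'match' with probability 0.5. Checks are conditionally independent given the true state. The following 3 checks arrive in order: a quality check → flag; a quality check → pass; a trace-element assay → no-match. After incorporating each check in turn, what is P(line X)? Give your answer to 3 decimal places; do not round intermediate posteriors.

0.846

Apply Bayes' rule sequentially, carrying P(line X) forward.
After a quality check='flag': P(line X) = 0.15·0.9000 / (0.15·0.9000 + 0.5·0.1000) ≈ 0.7297
After a quality check='pass': P(line X) = 0.85·0.7297 / (0.85·0.7297 + 0.5·0.2703) ≈ 0.8211
After a trace-element assay='no-match': P(line X) = 0.6·0.8211 / (0.6·0.8211 + 0.5·0.1789) ≈ 0.8463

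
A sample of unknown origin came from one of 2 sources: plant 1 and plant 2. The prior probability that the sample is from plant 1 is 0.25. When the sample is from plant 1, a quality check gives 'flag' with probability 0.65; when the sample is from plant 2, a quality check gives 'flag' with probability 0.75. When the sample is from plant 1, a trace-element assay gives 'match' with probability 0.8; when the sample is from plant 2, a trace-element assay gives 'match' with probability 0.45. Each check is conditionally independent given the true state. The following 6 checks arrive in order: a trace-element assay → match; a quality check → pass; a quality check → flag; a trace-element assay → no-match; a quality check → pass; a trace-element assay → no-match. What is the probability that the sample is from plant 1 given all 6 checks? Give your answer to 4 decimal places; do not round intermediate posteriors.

0.1175

After a trace-element assay='match': P(plant 1) = 0.8·0.2500 / (0.8·0.2500 + 0.45·0.7500) ≈ 0.3721
After a quality check='pass': P(plant 1) = 0.35·0.3721 / (0.35·0.3721 + 0.25·0.6279) ≈ 0.4534
After a quality check='flag': P(plant 1) = 0.65·0.4534 / (0.65·0.4534 + 0.75·0.5466) ≈ 0.4183
After a trace-element assay='no-match': P(plant 1) = 0.2·0.4183 / (0.2·0.4183 + 0.55·0.5817) ≈ 0.2073
After a quality check='pass': P(plant 1) = 0.35·0.2073 / (0.35·0.2073 + 0.25·0.7927) ≈ 0.2680
After a trace-element assay='no-match': P(plant 1) = 0.2·0.2680 / (0.2·0.2680 + 0.55·0.7320) ≈ 0.1175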